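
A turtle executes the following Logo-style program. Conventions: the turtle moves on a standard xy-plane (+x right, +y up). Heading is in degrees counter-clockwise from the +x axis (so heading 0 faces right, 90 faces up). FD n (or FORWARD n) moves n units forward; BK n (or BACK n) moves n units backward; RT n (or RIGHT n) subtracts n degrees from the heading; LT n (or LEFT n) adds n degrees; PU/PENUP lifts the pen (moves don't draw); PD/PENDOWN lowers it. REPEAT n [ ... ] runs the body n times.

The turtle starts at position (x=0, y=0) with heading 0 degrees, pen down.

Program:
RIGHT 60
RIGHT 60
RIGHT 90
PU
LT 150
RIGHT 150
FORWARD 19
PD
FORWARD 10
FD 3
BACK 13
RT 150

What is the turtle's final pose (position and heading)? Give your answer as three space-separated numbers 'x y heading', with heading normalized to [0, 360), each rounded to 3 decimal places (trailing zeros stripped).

Executing turtle program step by step:
Start: pos=(0,0), heading=0, pen down
RT 60: heading 0 -> 300
RT 60: heading 300 -> 240
RT 90: heading 240 -> 150
PU: pen up
LT 150: heading 150 -> 300
RT 150: heading 300 -> 150
FD 19: (0,0) -> (-16.454,9.5) [heading=150, move]
PD: pen down
FD 10: (-16.454,9.5) -> (-25.115,14.5) [heading=150, draw]
FD 3: (-25.115,14.5) -> (-27.713,16) [heading=150, draw]
BK 13: (-27.713,16) -> (-16.454,9.5) [heading=150, draw]
RT 150: heading 150 -> 0
Final: pos=(-16.454,9.5), heading=0, 3 segment(s) drawn

Answer: -16.454 9.5 0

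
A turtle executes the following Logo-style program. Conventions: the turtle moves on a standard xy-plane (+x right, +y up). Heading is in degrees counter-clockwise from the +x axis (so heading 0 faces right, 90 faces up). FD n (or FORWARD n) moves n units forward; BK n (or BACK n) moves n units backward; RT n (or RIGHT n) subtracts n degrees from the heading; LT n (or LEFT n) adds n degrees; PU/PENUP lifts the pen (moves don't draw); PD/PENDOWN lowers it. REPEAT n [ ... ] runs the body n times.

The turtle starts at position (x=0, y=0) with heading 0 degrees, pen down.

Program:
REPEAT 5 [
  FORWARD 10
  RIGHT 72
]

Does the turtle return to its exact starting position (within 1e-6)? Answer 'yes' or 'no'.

Answer: yes

Derivation:
Executing turtle program step by step:
Start: pos=(0,0), heading=0, pen down
REPEAT 5 [
  -- iteration 1/5 --
  FD 10: (0,0) -> (10,0) [heading=0, draw]
  RT 72: heading 0 -> 288
  -- iteration 2/5 --
  FD 10: (10,0) -> (13.09,-9.511) [heading=288, draw]
  RT 72: heading 288 -> 216
  -- iteration 3/5 --
  FD 10: (13.09,-9.511) -> (5,-15.388) [heading=216, draw]
  RT 72: heading 216 -> 144
  -- iteration 4/5 --
  FD 10: (5,-15.388) -> (-3.09,-9.511) [heading=144, draw]
  RT 72: heading 144 -> 72
  -- iteration 5/5 --
  FD 10: (-3.09,-9.511) -> (0,0) [heading=72, draw]
  RT 72: heading 72 -> 0
]
Final: pos=(0,0), heading=0, 5 segment(s) drawn

Start position: (0, 0)
Final position: (0, 0)
Distance = 0; < 1e-6 -> CLOSED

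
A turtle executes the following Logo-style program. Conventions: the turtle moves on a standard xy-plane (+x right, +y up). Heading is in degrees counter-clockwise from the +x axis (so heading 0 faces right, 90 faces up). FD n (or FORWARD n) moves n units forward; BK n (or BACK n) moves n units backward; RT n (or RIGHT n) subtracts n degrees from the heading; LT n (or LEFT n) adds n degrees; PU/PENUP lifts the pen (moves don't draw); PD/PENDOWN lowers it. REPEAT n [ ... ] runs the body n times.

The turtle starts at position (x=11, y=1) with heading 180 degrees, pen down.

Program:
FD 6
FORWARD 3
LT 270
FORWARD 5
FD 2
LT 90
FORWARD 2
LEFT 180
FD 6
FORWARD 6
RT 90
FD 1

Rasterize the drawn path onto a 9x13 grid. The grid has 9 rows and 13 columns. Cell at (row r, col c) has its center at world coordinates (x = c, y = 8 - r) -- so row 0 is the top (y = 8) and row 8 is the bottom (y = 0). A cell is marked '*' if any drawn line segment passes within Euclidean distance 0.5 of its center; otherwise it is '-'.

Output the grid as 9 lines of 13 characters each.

Segment 0: (11,1) -> (5,1)
Segment 1: (5,1) -> (2,1)
Segment 2: (2,1) -> (2,6)
Segment 3: (2,6) -> (2,8)
Segment 4: (2,8) -> (0,8)
Segment 5: (0,8) -> (6,8)
Segment 6: (6,8) -> (12,8)
Segment 7: (12,8) -> (12,7)

Answer: *************
--*---------*
--*----------
--*----------
--*----------
--*----------
--*----------
--**********-
-------------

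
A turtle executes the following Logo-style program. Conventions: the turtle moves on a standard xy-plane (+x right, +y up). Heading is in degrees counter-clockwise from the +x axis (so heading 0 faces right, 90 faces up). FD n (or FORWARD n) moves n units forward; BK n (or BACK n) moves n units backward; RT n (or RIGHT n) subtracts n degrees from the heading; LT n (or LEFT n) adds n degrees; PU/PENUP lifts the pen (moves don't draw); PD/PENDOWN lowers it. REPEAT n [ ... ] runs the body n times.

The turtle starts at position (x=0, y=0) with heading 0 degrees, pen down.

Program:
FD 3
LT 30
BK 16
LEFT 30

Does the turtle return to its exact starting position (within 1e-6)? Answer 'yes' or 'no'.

Executing turtle program step by step:
Start: pos=(0,0), heading=0, pen down
FD 3: (0,0) -> (3,0) [heading=0, draw]
LT 30: heading 0 -> 30
BK 16: (3,0) -> (-10.856,-8) [heading=30, draw]
LT 30: heading 30 -> 60
Final: pos=(-10.856,-8), heading=60, 2 segment(s) drawn

Start position: (0, 0)
Final position: (-10.856, -8)
Distance = 13.486; >= 1e-6 -> NOT closed

Answer: no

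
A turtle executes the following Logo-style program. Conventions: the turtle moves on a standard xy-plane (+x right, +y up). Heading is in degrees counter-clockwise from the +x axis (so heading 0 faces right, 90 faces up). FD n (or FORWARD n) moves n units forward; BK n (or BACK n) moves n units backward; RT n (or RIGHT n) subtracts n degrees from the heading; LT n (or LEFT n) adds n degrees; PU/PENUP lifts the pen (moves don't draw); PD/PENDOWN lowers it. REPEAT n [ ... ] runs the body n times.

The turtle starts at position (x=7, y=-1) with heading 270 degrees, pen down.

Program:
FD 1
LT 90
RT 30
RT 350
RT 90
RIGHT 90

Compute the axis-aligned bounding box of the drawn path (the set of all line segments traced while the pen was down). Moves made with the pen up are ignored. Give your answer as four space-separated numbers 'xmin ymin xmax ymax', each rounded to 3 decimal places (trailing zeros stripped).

Executing turtle program step by step:
Start: pos=(7,-1), heading=270, pen down
FD 1: (7,-1) -> (7,-2) [heading=270, draw]
LT 90: heading 270 -> 0
RT 30: heading 0 -> 330
RT 350: heading 330 -> 340
RT 90: heading 340 -> 250
RT 90: heading 250 -> 160
Final: pos=(7,-2), heading=160, 1 segment(s) drawn

Segment endpoints: x in {7}, y in {-2, -1}
xmin=7, ymin=-2, xmax=7, ymax=-1

Answer: 7 -2 7 -1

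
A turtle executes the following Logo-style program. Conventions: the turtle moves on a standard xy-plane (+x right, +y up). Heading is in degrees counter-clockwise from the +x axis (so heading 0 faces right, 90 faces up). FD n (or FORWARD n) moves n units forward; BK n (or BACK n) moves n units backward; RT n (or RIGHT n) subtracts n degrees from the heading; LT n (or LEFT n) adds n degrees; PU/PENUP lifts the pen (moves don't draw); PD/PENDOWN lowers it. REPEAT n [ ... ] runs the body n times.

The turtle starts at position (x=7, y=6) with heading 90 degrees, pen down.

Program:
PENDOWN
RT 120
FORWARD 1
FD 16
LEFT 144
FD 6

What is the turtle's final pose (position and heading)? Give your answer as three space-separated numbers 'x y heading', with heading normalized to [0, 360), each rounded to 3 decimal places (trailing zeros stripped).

Answer: 19.282 2.981 114

Derivation:
Executing turtle program step by step:
Start: pos=(7,6), heading=90, pen down
PD: pen down
RT 120: heading 90 -> 330
FD 1: (7,6) -> (7.866,5.5) [heading=330, draw]
FD 16: (7.866,5.5) -> (21.722,-2.5) [heading=330, draw]
LT 144: heading 330 -> 114
FD 6: (21.722,-2.5) -> (19.282,2.981) [heading=114, draw]
Final: pos=(19.282,2.981), heading=114, 3 segment(s) drawn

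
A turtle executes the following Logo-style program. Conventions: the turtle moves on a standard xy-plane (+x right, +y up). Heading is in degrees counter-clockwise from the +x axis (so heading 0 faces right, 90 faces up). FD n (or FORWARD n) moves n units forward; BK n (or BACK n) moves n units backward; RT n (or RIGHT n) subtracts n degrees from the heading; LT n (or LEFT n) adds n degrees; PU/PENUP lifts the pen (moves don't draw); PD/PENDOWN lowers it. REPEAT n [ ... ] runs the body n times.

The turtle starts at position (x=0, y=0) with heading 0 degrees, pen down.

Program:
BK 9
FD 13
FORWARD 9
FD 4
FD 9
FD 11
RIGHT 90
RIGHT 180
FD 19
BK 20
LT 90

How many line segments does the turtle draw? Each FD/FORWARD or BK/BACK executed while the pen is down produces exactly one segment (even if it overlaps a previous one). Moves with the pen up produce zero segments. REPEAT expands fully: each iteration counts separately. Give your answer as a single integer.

Executing turtle program step by step:
Start: pos=(0,0), heading=0, pen down
BK 9: (0,0) -> (-9,0) [heading=0, draw]
FD 13: (-9,0) -> (4,0) [heading=0, draw]
FD 9: (4,0) -> (13,0) [heading=0, draw]
FD 4: (13,0) -> (17,0) [heading=0, draw]
FD 9: (17,0) -> (26,0) [heading=0, draw]
FD 11: (26,0) -> (37,0) [heading=0, draw]
RT 90: heading 0 -> 270
RT 180: heading 270 -> 90
FD 19: (37,0) -> (37,19) [heading=90, draw]
BK 20: (37,19) -> (37,-1) [heading=90, draw]
LT 90: heading 90 -> 180
Final: pos=(37,-1), heading=180, 8 segment(s) drawn
Segments drawn: 8

Answer: 8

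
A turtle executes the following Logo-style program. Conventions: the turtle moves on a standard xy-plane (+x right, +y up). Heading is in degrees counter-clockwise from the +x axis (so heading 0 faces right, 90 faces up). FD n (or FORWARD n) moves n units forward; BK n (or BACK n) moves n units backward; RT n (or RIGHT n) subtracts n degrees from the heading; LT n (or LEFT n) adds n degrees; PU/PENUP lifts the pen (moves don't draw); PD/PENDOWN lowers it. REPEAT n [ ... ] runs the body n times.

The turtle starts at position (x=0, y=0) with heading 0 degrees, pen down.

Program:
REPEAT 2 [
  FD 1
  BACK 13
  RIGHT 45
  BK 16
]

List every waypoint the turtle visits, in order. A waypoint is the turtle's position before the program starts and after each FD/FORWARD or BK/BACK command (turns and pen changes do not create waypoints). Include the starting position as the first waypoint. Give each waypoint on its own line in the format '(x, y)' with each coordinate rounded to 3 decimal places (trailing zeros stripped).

Answer: (0, 0)
(1, 0)
(-12, 0)
(-23.314, 11.314)
(-22.607, 10.607)
(-31.799, 19.799)
(-31.799, 35.799)

Derivation:
Executing turtle program step by step:
Start: pos=(0,0), heading=0, pen down
REPEAT 2 [
  -- iteration 1/2 --
  FD 1: (0,0) -> (1,0) [heading=0, draw]
  BK 13: (1,0) -> (-12,0) [heading=0, draw]
  RT 45: heading 0 -> 315
  BK 16: (-12,0) -> (-23.314,11.314) [heading=315, draw]
  -- iteration 2/2 --
  FD 1: (-23.314,11.314) -> (-22.607,10.607) [heading=315, draw]
  BK 13: (-22.607,10.607) -> (-31.799,19.799) [heading=315, draw]
  RT 45: heading 315 -> 270
  BK 16: (-31.799,19.799) -> (-31.799,35.799) [heading=270, draw]
]
Final: pos=(-31.799,35.799), heading=270, 6 segment(s) drawn
Waypoints (7 total):
(0, 0)
(1, 0)
(-12, 0)
(-23.314, 11.314)
(-22.607, 10.607)
(-31.799, 19.799)
(-31.799, 35.799)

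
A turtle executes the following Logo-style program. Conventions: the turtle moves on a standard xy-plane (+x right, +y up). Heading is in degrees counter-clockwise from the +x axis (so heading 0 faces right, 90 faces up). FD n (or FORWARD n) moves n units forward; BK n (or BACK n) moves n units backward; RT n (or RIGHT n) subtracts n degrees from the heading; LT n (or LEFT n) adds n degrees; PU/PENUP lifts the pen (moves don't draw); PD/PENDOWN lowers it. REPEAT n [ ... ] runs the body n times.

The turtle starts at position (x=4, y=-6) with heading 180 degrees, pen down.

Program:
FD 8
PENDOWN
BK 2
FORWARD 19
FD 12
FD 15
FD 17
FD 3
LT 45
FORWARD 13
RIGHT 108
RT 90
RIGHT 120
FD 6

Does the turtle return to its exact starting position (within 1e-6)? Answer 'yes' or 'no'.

Answer: no

Derivation:
Executing turtle program step by step:
Start: pos=(4,-6), heading=180, pen down
FD 8: (4,-6) -> (-4,-6) [heading=180, draw]
PD: pen down
BK 2: (-4,-6) -> (-2,-6) [heading=180, draw]
FD 19: (-2,-6) -> (-21,-6) [heading=180, draw]
FD 12: (-21,-6) -> (-33,-6) [heading=180, draw]
FD 15: (-33,-6) -> (-48,-6) [heading=180, draw]
FD 17: (-48,-6) -> (-65,-6) [heading=180, draw]
FD 3: (-65,-6) -> (-68,-6) [heading=180, draw]
LT 45: heading 180 -> 225
FD 13: (-68,-6) -> (-77.192,-15.192) [heading=225, draw]
RT 108: heading 225 -> 117
RT 90: heading 117 -> 27
RT 120: heading 27 -> 267
FD 6: (-77.192,-15.192) -> (-77.506,-21.184) [heading=267, draw]
Final: pos=(-77.506,-21.184), heading=267, 9 segment(s) drawn

Start position: (4, -6)
Final position: (-77.506, -21.184)
Distance = 82.909; >= 1e-6 -> NOT closed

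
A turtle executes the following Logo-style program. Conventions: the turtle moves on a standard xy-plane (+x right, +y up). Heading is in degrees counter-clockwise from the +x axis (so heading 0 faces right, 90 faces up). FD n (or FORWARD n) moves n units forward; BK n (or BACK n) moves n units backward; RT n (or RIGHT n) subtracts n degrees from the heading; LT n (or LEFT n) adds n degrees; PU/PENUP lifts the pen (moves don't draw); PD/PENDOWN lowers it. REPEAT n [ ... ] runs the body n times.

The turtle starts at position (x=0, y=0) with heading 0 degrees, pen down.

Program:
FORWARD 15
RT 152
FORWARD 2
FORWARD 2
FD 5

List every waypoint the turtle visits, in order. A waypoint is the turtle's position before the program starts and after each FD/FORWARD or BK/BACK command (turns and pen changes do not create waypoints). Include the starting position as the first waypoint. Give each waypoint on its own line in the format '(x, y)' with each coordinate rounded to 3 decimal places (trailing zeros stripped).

Executing turtle program step by step:
Start: pos=(0,0), heading=0, pen down
FD 15: (0,0) -> (15,0) [heading=0, draw]
RT 152: heading 0 -> 208
FD 2: (15,0) -> (13.234,-0.939) [heading=208, draw]
FD 2: (13.234,-0.939) -> (11.468,-1.878) [heading=208, draw]
FD 5: (11.468,-1.878) -> (7.053,-4.225) [heading=208, draw]
Final: pos=(7.053,-4.225), heading=208, 4 segment(s) drawn
Waypoints (5 total):
(0, 0)
(15, 0)
(13.234, -0.939)
(11.468, -1.878)
(7.053, -4.225)

Answer: (0, 0)
(15, 0)
(13.234, -0.939)
(11.468, -1.878)
(7.053, -4.225)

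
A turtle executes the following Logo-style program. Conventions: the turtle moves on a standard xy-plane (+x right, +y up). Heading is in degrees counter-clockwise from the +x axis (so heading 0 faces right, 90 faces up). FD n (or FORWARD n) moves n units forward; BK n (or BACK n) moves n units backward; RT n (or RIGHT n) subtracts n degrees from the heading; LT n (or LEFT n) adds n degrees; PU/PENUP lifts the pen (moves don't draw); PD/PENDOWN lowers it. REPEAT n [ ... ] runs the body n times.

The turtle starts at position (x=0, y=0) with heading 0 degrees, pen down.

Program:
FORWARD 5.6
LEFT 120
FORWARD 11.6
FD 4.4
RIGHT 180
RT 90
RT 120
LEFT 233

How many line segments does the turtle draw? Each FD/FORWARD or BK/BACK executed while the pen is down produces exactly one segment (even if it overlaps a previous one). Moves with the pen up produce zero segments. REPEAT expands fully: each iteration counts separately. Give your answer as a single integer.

Executing turtle program step by step:
Start: pos=(0,0), heading=0, pen down
FD 5.6: (0,0) -> (5.6,0) [heading=0, draw]
LT 120: heading 0 -> 120
FD 11.6: (5.6,0) -> (-0.2,10.046) [heading=120, draw]
FD 4.4: (-0.2,10.046) -> (-2.4,13.856) [heading=120, draw]
RT 180: heading 120 -> 300
RT 90: heading 300 -> 210
RT 120: heading 210 -> 90
LT 233: heading 90 -> 323
Final: pos=(-2.4,13.856), heading=323, 3 segment(s) drawn
Segments drawn: 3

Answer: 3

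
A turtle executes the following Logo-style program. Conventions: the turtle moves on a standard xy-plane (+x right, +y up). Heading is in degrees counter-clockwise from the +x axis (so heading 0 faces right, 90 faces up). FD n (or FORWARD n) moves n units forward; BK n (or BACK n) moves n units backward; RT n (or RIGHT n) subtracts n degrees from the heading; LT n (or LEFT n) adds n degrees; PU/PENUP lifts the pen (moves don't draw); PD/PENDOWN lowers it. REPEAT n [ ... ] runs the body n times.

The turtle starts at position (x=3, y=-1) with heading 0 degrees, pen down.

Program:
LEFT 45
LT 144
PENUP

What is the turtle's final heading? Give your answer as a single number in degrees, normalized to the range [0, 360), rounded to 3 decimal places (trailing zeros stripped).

Answer: 189

Derivation:
Executing turtle program step by step:
Start: pos=(3,-1), heading=0, pen down
LT 45: heading 0 -> 45
LT 144: heading 45 -> 189
PU: pen up
Final: pos=(3,-1), heading=189, 0 segment(s) drawn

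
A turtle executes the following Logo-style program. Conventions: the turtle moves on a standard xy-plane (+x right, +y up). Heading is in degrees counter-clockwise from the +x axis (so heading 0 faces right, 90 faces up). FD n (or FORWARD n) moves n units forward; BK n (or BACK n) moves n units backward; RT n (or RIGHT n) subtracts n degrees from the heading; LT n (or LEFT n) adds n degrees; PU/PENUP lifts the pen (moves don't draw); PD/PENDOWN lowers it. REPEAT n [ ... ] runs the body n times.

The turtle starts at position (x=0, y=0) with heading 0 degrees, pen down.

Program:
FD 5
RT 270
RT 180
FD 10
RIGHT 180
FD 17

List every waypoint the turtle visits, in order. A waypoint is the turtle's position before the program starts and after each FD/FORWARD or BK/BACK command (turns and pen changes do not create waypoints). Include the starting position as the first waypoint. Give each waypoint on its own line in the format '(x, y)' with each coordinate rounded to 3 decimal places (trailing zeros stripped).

Answer: (0, 0)
(5, 0)
(5, -10)
(5, 7)

Derivation:
Executing turtle program step by step:
Start: pos=(0,0), heading=0, pen down
FD 5: (0,0) -> (5,0) [heading=0, draw]
RT 270: heading 0 -> 90
RT 180: heading 90 -> 270
FD 10: (5,0) -> (5,-10) [heading=270, draw]
RT 180: heading 270 -> 90
FD 17: (5,-10) -> (5,7) [heading=90, draw]
Final: pos=(5,7), heading=90, 3 segment(s) drawn
Waypoints (4 total):
(0, 0)
(5, 0)
(5, -10)
(5, 7)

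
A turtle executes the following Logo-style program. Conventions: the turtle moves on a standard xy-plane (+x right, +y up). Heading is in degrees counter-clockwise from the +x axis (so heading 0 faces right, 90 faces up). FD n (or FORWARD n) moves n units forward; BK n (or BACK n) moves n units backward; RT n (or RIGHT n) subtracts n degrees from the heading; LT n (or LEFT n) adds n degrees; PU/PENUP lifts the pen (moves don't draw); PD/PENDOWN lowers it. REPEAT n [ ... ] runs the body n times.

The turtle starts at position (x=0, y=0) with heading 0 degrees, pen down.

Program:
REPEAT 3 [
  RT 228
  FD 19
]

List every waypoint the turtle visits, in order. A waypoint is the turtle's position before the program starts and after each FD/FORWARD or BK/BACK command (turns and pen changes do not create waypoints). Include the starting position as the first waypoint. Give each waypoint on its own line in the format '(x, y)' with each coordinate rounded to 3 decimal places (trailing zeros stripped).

Executing turtle program step by step:
Start: pos=(0,0), heading=0, pen down
REPEAT 3 [
  -- iteration 1/3 --
  RT 228: heading 0 -> 132
  FD 19: (0,0) -> (-12.713,14.12) [heading=132, draw]
  -- iteration 2/3 --
  RT 228: heading 132 -> 264
  FD 19: (-12.713,14.12) -> (-14.7,-4.776) [heading=264, draw]
  -- iteration 3/3 --
  RT 228: heading 264 -> 36
  FD 19: (-14.7,-4.776) -> (0.672,6.392) [heading=36, draw]
]
Final: pos=(0.672,6.392), heading=36, 3 segment(s) drawn
Waypoints (4 total):
(0, 0)
(-12.713, 14.12)
(-14.7, -4.776)
(0.672, 6.392)

Answer: (0, 0)
(-12.713, 14.12)
(-14.7, -4.776)
(0.672, 6.392)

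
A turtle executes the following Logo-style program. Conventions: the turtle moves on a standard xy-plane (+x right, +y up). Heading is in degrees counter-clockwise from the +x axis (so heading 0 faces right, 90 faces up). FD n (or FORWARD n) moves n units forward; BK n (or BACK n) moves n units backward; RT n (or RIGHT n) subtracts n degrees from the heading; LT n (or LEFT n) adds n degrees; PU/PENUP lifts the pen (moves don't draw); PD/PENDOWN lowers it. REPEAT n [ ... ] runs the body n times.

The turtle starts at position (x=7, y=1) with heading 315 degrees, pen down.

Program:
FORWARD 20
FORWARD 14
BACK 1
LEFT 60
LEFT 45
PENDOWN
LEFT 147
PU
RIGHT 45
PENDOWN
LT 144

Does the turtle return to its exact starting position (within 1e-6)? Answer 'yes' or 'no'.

Executing turtle program step by step:
Start: pos=(7,1), heading=315, pen down
FD 20: (7,1) -> (21.142,-13.142) [heading=315, draw]
FD 14: (21.142,-13.142) -> (31.042,-23.042) [heading=315, draw]
BK 1: (31.042,-23.042) -> (30.335,-22.335) [heading=315, draw]
LT 60: heading 315 -> 15
LT 45: heading 15 -> 60
PD: pen down
LT 147: heading 60 -> 207
PU: pen up
RT 45: heading 207 -> 162
PD: pen down
LT 144: heading 162 -> 306
Final: pos=(30.335,-22.335), heading=306, 3 segment(s) drawn

Start position: (7, 1)
Final position: (30.335, -22.335)
Distance = 33; >= 1e-6 -> NOT closed

Answer: no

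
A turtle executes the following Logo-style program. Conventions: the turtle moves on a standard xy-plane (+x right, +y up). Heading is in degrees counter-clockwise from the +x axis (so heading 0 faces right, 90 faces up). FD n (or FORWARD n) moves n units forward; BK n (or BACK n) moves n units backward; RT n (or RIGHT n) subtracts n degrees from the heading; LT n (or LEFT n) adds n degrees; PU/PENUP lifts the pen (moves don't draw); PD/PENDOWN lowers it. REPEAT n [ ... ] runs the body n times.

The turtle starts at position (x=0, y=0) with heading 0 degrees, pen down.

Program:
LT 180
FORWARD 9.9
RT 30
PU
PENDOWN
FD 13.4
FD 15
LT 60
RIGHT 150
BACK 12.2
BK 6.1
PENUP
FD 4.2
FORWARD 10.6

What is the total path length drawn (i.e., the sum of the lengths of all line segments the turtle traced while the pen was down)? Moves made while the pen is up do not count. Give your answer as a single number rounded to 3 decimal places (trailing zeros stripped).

Executing turtle program step by step:
Start: pos=(0,0), heading=0, pen down
LT 180: heading 0 -> 180
FD 9.9: (0,0) -> (-9.9,0) [heading=180, draw]
RT 30: heading 180 -> 150
PU: pen up
PD: pen down
FD 13.4: (-9.9,0) -> (-21.505,6.7) [heading=150, draw]
FD 15: (-21.505,6.7) -> (-34.495,14.2) [heading=150, draw]
LT 60: heading 150 -> 210
RT 150: heading 210 -> 60
BK 12.2: (-34.495,14.2) -> (-40.595,3.634) [heading=60, draw]
BK 6.1: (-40.595,3.634) -> (-43.645,-1.648) [heading=60, draw]
PU: pen up
FD 4.2: (-43.645,-1.648) -> (-41.545,1.989) [heading=60, move]
FD 10.6: (-41.545,1.989) -> (-36.245,11.169) [heading=60, move]
Final: pos=(-36.245,11.169), heading=60, 5 segment(s) drawn

Segment lengths:
  seg 1: (0,0) -> (-9.9,0), length = 9.9
  seg 2: (-9.9,0) -> (-21.505,6.7), length = 13.4
  seg 3: (-21.505,6.7) -> (-34.495,14.2), length = 15
  seg 4: (-34.495,14.2) -> (-40.595,3.634), length = 12.2
  seg 5: (-40.595,3.634) -> (-43.645,-1.648), length = 6.1
Total = 56.6

Answer: 56.6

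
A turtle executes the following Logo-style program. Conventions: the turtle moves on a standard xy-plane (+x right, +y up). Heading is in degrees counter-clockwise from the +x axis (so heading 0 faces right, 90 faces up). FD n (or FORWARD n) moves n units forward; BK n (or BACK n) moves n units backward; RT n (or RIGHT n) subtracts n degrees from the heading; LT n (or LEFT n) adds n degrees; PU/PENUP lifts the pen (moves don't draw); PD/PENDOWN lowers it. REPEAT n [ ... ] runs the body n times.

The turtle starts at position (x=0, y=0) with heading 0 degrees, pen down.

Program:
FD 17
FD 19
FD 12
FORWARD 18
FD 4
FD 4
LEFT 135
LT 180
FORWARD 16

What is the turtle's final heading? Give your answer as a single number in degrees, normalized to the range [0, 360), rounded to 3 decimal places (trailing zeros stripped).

Answer: 315

Derivation:
Executing turtle program step by step:
Start: pos=(0,0), heading=0, pen down
FD 17: (0,0) -> (17,0) [heading=0, draw]
FD 19: (17,0) -> (36,0) [heading=0, draw]
FD 12: (36,0) -> (48,0) [heading=0, draw]
FD 18: (48,0) -> (66,0) [heading=0, draw]
FD 4: (66,0) -> (70,0) [heading=0, draw]
FD 4: (70,0) -> (74,0) [heading=0, draw]
LT 135: heading 0 -> 135
LT 180: heading 135 -> 315
FD 16: (74,0) -> (85.314,-11.314) [heading=315, draw]
Final: pos=(85.314,-11.314), heading=315, 7 segment(s) drawn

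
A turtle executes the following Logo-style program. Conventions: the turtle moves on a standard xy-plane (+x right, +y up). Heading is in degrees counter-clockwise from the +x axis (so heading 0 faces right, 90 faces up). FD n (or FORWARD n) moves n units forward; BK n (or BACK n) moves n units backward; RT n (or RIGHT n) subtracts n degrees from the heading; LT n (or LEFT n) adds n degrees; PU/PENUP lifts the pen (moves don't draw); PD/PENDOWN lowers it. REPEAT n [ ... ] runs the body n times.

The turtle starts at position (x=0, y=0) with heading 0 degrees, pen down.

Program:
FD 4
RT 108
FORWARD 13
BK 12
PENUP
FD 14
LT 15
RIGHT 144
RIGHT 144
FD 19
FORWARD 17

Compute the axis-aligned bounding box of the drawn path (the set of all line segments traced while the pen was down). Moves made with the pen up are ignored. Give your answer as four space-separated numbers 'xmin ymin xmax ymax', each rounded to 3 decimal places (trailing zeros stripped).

Answer: -0.017 -12.364 4 0

Derivation:
Executing turtle program step by step:
Start: pos=(0,0), heading=0, pen down
FD 4: (0,0) -> (4,0) [heading=0, draw]
RT 108: heading 0 -> 252
FD 13: (4,0) -> (-0.017,-12.364) [heading=252, draw]
BK 12: (-0.017,-12.364) -> (3.691,-0.951) [heading=252, draw]
PU: pen up
FD 14: (3.691,-0.951) -> (-0.635,-14.266) [heading=252, move]
LT 15: heading 252 -> 267
RT 144: heading 267 -> 123
RT 144: heading 123 -> 339
FD 19: (-0.635,-14.266) -> (17.103,-21.075) [heading=339, move]
FD 17: (17.103,-21.075) -> (32.974,-27.167) [heading=339, move]
Final: pos=(32.974,-27.167), heading=339, 3 segment(s) drawn

Segment endpoints: x in {-0.017, 0, 3.691, 4}, y in {-12.364, -0.951, 0}
xmin=-0.017, ymin=-12.364, xmax=4, ymax=0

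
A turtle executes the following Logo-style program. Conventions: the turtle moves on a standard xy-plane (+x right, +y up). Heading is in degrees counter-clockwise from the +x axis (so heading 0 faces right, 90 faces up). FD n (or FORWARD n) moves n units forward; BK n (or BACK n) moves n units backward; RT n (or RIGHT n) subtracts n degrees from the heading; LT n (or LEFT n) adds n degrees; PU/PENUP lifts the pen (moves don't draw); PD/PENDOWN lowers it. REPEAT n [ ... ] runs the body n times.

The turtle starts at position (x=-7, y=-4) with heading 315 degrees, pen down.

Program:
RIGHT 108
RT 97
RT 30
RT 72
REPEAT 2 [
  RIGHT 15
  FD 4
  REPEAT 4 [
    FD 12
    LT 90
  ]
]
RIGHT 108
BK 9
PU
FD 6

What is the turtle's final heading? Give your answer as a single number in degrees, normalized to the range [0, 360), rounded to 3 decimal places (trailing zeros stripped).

Executing turtle program step by step:
Start: pos=(-7,-4), heading=315, pen down
RT 108: heading 315 -> 207
RT 97: heading 207 -> 110
RT 30: heading 110 -> 80
RT 72: heading 80 -> 8
REPEAT 2 [
  -- iteration 1/2 --
  RT 15: heading 8 -> 353
  FD 4: (-7,-4) -> (-3.03,-4.487) [heading=353, draw]
  REPEAT 4 [
    -- iteration 1/4 --
    FD 12: (-3.03,-4.487) -> (8.881,-5.95) [heading=353, draw]
    LT 90: heading 353 -> 83
    -- iteration 2/4 --
    FD 12: (8.881,-5.95) -> (10.343,5.961) [heading=83, draw]
    LT 90: heading 83 -> 173
    -- iteration 3/4 --
    FD 12: (10.343,5.961) -> (-1.567,7.423) [heading=173, draw]
    LT 90: heading 173 -> 263
    -- iteration 4/4 --
    FD 12: (-1.567,7.423) -> (-3.03,-4.487) [heading=263, draw]
    LT 90: heading 263 -> 353
  ]
  -- iteration 2/2 --
  RT 15: heading 353 -> 338
  FD 4: (-3.03,-4.487) -> (0.679,-5.986) [heading=338, draw]
  REPEAT 4 [
    -- iteration 1/4 --
    FD 12: (0.679,-5.986) -> (11.805,-10.481) [heading=338, draw]
    LT 90: heading 338 -> 68
    -- iteration 2/4 --
    FD 12: (11.805,-10.481) -> (16.3,0.645) [heading=68, draw]
    LT 90: heading 68 -> 158
    -- iteration 3/4 --
    FD 12: (16.3,0.645) -> (5.174,5.14) [heading=158, draw]
    LT 90: heading 158 -> 248
    -- iteration 4/4 --
    FD 12: (5.174,5.14) -> (0.679,-5.986) [heading=248, draw]
    LT 90: heading 248 -> 338
  ]
]
RT 108: heading 338 -> 230
BK 9: (0.679,-5.986) -> (6.464,0.908) [heading=230, draw]
PU: pen up
FD 6: (6.464,0.908) -> (2.607,-3.688) [heading=230, move]
Final: pos=(2.607,-3.688), heading=230, 11 segment(s) drawn

Answer: 230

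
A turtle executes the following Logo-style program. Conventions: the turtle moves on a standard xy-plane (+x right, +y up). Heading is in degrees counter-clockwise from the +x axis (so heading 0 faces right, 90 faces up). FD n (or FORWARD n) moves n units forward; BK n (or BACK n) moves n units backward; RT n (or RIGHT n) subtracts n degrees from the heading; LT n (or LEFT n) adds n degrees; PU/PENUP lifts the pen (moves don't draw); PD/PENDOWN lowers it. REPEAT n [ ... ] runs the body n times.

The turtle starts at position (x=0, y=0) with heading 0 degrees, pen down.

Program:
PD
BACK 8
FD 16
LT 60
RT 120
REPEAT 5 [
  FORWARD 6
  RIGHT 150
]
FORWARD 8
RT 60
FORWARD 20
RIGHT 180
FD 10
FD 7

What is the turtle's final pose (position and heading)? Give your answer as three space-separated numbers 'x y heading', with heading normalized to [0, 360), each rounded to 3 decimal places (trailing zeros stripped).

Answer: 7.01 -9.5 30

Derivation:
Executing turtle program step by step:
Start: pos=(0,0), heading=0, pen down
PD: pen down
BK 8: (0,0) -> (-8,0) [heading=0, draw]
FD 16: (-8,0) -> (8,0) [heading=0, draw]
LT 60: heading 0 -> 60
RT 120: heading 60 -> 300
REPEAT 5 [
  -- iteration 1/5 --
  FD 6: (8,0) -> (11,-5.196) [heading=300, draw]
  RT 150: heading 300 -> 150
  -- iteration 2/5 --
  FD 6: (11,-5.196) -> (5.804,-2.196) [heading=150, draw]
  RT 150: heading 150 -> 0
  -- iteration 3/5 --
  FD 6: (5.804,-2.196) -> (11.804,-2.196) [heading=0, draw]
  RT 150: heading 0 -> 210
  -- iteration 4/5 --
  FD 6: (11.804,-2.196) -> (6.608,-5.196) [heading=210, draw]
  RT 150: heading 210 -> 60
  -- iteration 5/5 --
  FD 6: (6.608,-5.196) -> (9.608,0) [heading=60, draw]
  RT 150: heading 60 -> 270
]
FD 8: (9.608,0) -> (9.608,-8) [heading=270, draw]
RT 60: heading 270 -> 210
FD 20: (9.608,-8) -> (-7.713,-18) [heading=210, draw]
RT 180: heading 210 -> 30
FD 10: (-7.713,-18) -> (0.947,-13) [heading=30, draw]
FD 7: (0.947,-13) -> (7.01,-9.5) [heading=30, draw]
Final: pos=(7.01,-9.5), heading=30, 11 segment(s) drawn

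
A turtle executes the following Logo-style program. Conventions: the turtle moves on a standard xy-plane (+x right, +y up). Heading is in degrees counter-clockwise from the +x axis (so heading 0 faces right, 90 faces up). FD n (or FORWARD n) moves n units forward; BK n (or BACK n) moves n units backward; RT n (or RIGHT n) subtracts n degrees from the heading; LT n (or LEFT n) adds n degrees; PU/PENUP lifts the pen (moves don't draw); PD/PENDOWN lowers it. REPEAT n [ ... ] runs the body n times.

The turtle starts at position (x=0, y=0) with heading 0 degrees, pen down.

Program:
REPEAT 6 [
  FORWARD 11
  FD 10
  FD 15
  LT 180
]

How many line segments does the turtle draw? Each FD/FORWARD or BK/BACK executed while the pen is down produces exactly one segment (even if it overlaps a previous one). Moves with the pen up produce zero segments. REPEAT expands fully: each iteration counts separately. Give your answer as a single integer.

Answer: 18

Derivation:
Executing turtle program step by step:
Start: pos=(0,0), heading=0, pen down
REPEAT 6 [
  -- iteration 1/6 --
  FD 11: (0,0) -> (11,0) [heading=0, draw]
  FD 10: (11,0) -> (21,0) [heading=0, draw]
  FD 15: (21,0) -> (36,0) [heading=0, draw]
  LT 180: heading 0 -> 180
  -- iteration 2/6 --
  FD 11: (36,0) -> (25,0) [heading=180, draw]
  FD 10: (25,0) -> (15,0) [heading=180, draw]
  FD 15: (15,0) -> (0,0) [heading=180, draw]
  LT 180: heading 180 -> 0
  -- iteration 3/6 --
  FD 11: (0,0) -> (11,0) [heading=0, draw]
  FD 10: (11,0) -> (21,0) [heading=0, draw]
  FD 15: (21,0) -> (36,0) [heading=0, draw]
  LT 180: heading 0 -> 180
  -- iteration 4/6 --
  FD 11: (36,0) -> (25,0) [heading=180, draw]
  FD 10: (25,0) -> (15,0) [heading=180, draw]
  FD 15: (15,0) -> (0,0) [heading=180, draw]
  LT 180: heading 180 -> 0
  -- iteration 5/6 --
  FD 11: (0,0) -> (11,0) [heading=0, draw]
  FD 10: (11,0) -> (21,0) [heading=0, draw]
  FD 15: (21,0) -> (36,0) [heading=0, draw]
  LT 180: heading 0 -> 180
  -- iteration 6/6 --
  FD 11: (36,0) -> (25,0) [heading=180, draw]
  FD 10: (25,0) -> (15,0) [heading=180, draw]
  FD 15: (15,0) -> (0,0) [heading=180, draw]
  LT 180: heading 180 -> 0
]
Final: pos=(0,0), heading=0, 18 segment(s) drawn
Segments drawn: 18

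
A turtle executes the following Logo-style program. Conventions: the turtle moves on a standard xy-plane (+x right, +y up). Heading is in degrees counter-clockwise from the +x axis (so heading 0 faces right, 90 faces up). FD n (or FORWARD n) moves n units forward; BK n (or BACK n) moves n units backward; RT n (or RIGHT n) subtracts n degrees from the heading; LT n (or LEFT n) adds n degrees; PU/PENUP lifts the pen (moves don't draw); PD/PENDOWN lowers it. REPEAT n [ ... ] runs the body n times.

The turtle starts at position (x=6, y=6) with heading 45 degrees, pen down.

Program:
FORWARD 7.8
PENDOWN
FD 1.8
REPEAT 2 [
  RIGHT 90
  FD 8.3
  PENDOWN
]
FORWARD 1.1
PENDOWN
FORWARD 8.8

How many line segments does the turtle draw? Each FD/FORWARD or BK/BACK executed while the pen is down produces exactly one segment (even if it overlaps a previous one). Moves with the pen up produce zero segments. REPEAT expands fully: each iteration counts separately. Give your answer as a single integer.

Executing turtle program step by step:
Start: pos=(6,6), heading=45, pen down
FD 7.8: (6,6) -> (11.515,11.515) [heading=45, draw]
PD: pen down
FD 1.8: (11.515,11.515) -> (12.788,12.788) [heading=45, draw]
REPEAT 2 [
  -- iteration 1/2 --
  RT 90: heading 45 -> 315
  FD 8.3: (12.788,12.788) -> (18.657,6.919) [heading=315, draw]
  PD: pen down
  -- iteration 2/2 --
  RT 90: heading 315 -> 225
  FD 8.3: (18.657,6.919) -> (12.788,1.05) [heading=225, draw]
  PD: pen down
]
FD 1.1: (12.788,1.05) -> (12.01,0.272) [heading=225, draw]
PD: pen down
FD 8.8: (12.01,0.272) -> (5.788,-5.95) [heading=225, draw]
Final: pos=(5.788,-5.95), heading=225, 6 segment(s) drawn
Segments drawn: 6

Answer: 6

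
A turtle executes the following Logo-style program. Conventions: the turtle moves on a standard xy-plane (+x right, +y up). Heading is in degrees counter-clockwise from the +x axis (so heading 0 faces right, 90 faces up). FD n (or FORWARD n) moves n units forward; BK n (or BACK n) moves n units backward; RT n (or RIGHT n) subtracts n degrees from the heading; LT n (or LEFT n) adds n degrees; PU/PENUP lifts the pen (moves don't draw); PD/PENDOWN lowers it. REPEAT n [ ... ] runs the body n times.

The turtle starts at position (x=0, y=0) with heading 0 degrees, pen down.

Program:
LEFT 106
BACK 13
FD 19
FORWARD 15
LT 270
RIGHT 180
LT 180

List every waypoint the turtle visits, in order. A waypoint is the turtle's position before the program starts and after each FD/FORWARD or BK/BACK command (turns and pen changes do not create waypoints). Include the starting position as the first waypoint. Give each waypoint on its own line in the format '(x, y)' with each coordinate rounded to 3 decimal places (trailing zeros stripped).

Executing turtle program step by step:
Start: pos=(0,0), heading=0, pen down
LT 106: heading 0 -> 106
BK 13: (0,0) -> (3.583,-12.496) [heading=106, draw]
FD 19: (3.583,-12.496) -> (-1.654,5.768) [heading=106, draw]
FD 15: (-1.654,5.768) -> (-5.788,20.186) [heading=106, draw]
LT 270: heading 106 -> 16
RT 180: heading 16 -> 196
LT 180: heading 196 -> 16
Final: pos=(-5.788,20.186), heading=16, 3 segment(s) drawn
Waypoints (4 total):
(0, 0)
(3.583, -12.496)
(-1.654, 5.768)
(-5.788, 20.186)

Answer: (0, 0)
(3.583, -12.496)
(-1.654, 5.768)
(-5.788, 20.186)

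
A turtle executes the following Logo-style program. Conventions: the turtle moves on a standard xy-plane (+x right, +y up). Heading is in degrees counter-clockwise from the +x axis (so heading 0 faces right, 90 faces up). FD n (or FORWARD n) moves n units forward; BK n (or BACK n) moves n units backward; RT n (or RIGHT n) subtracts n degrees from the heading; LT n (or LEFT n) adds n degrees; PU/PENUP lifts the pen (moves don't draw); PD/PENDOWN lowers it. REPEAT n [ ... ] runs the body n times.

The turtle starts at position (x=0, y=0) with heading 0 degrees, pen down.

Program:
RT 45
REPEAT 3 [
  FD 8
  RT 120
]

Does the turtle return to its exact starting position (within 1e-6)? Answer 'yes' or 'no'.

Answer: yes

Derivation:
Executing turtle program step by step:
Start: pos=(0,0), heading=0, pen down
RT 45: heading 0 -> 315
REPEAT 3 [
  -- iteration 1/3 --
  FD 8: (0,0) -> (5.657,-5.657) [heading=315, draw]
  RT 120: heading 315 -> 195
  -- iteration 2/3 --
  FD 8: (5.657,-5.657) -> (-2.071,-7.727) [heading=195, draw]
  RT 120: heading 195 -> 75
  -- iteration 3/3 --
  FD 8: (-2.071,-7.727) -> (0,0) [heading=75, draw]
  RT 120: heading 75 -> 315
]
Final: pos=(0,0), heading=315, 3 segment(s) drawn

Start position: (0, 0)
Final position: (0, 0)
Distance = 0; < 1e-6 -> CLOSED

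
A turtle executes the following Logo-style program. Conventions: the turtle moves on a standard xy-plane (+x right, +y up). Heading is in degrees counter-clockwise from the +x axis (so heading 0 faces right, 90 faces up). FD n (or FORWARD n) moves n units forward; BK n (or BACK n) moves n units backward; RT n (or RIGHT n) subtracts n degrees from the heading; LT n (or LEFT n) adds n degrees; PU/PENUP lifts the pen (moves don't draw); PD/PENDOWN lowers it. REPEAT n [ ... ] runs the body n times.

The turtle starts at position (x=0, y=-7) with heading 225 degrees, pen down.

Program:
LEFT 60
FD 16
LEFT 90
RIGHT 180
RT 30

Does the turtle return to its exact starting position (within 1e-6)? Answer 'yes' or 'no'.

Executing turtle program step by step:
Start: pos=(0,-7), heading=225, pen down
LT 60: heading 225 -> 285
FD 16: (0,-7) -> (4.141,-22.455) [heading=285, draw]
LT 90: heading 285 -> 15
RT 180: heading 15 -> 195
RT 30: heading 195 -> 165
Final: pos=(4.141,-22.455), heading=165, 1 segment(s) drawn

Start position: (0, -7)
Final position: (4.141, -22.455)
Distance = 16; >= 1e-6 -> NOT closed

Answer: no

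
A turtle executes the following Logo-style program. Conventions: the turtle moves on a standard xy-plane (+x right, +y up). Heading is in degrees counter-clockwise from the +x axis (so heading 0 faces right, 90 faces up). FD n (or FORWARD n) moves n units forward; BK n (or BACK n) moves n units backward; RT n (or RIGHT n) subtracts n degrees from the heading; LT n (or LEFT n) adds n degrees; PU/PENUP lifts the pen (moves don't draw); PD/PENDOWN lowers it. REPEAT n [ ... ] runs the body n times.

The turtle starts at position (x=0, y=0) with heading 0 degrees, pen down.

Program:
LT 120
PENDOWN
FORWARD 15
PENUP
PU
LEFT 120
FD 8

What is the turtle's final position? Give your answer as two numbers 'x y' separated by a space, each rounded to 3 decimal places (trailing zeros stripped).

Executing turtle program step by step:
Start: pos=(0,0), heading=0, pen down
LT 120: heading 0 -> 120
PD: pen down
FD 15: (0,0) -> (-7.5,12.99) [heading=120, draw]
PU: pen up
PU: pen up
LT 120: heading 120 -> 240
FD 8: (-7.5,12.99) -> (-11.5,6.062) [heading=240, move]
Final: pos=(-11.5,6.062), heading=240, 1 segment(s) drawn

Answer: -11.5 6.062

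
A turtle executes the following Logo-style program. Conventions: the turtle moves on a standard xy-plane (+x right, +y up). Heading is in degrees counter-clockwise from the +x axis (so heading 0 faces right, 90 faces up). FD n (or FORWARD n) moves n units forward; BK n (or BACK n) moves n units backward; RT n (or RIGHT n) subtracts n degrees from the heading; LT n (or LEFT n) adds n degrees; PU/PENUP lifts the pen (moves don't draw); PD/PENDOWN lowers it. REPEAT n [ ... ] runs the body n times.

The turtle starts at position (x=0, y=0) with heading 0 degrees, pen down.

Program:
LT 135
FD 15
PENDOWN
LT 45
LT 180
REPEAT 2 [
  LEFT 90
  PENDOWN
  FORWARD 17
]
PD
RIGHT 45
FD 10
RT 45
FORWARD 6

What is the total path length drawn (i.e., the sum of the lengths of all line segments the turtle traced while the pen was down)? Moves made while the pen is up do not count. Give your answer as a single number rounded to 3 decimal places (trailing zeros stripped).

Answer: 65

Derivation:
Executing turtle program step by step:
Start: pos=(0,0), heading=0, pen down
LT 135: heading 0 -> 135
FD 15: (0,0) -> (-10.607,10.607) [heading=135, draw]
PD: pen down
LT 45: heading 135 -> 180
LT 180: heading 180 -> 0
REPEAT 2 [
  -- iteration 1/2 --
  LT 90: heading 0 -> 90
  PD: pen down
  FD 17: (-10.607,10.607) -> (-10.607,27.607) [heading=90, draw]
  -- iteration 2/2 --
  LT 90: heading 90 -> 180
  PD: pen down
  FD 17: (-10.607,27.607) -> (-27.607,27.607) [heading=180, draw]
]
PD: pen down
RT 45: heading 180 -> 135
FD 10: (-27.607,27.607) -> (-34.678,34.678) [heading=135, draw]
RT 45: heading 135 -> 90
FD 6: (-34.678,34.678) -> (-34.678,40.678) [heading=90, draw]
Final: pos=(-34.678,40.678), heading=90, 5 segment(s) drawn

Segment lengths:
  seg 1: (0,0) -> (-10.607,10.607), length = 15
  seg 2: (-10.607,10.607) -> (-10.607,27.607), length = 17
  seg 3: (-10.607,27.607) -> (-27.607,27.607), length = 17
  seg 4: (-27.607,27.607) -> (-34.678,34.678), length = 10
  seg 5: (-34.678,34.678) -> (-34.678,40.678), length = 6
Total = 65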